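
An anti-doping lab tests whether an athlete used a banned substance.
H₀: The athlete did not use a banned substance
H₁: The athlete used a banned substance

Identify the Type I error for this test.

A Type I error (probability α) occurs when we reject a true H₀.
A Type II error (probability β) occurs when we fail to reject a false H₀.

Answer: Falsely accusing a clean athlete of doping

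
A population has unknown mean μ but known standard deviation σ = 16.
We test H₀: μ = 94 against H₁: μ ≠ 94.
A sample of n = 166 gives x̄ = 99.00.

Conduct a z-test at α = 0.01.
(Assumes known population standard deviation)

Standard error: SE = σ/√n = 16/√166 = 1.2418
z-statistic: z = (x̄ - μ₀)/SE = (99.00 - 94)/1.2418 = 4.0264
Critical value: ±2.576
p-value = 0.0001
Decision: reject H₀

Answer: z = 4.0264, reject H₀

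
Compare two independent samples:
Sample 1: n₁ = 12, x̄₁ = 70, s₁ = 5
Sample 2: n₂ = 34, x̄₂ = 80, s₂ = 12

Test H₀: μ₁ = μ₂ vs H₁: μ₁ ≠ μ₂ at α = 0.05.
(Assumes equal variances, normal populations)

Pooled variance: s²_p = [11×5² + 33×12²]/(44) = 114.2500
s_p = 10.6888
SE = s_p×√(1/n₁ + 1/n₂) = 10.6888×√(1/12 + 1/34) = 3.5890
t = (x̄₁ - x̄₂)/SE = (70 - 80)/3.5890 = -2.7863
df = 44, t-critical = ±2.015
Decision: reject H₀

Answer: t = -2.7863, reject H₀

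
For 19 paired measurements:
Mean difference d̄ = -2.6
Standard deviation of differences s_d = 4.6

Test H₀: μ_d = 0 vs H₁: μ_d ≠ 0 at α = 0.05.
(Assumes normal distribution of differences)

Answer: t = -2.4638, reject H₀

Derivation:
df = n - 1 = 18
SE = s_d/√n = 4.6/√19 = 1.0553
t = d̄/SE = -2.6/1.0553 = -2.4638
Critical value: t_{0.025,18} = ±2.101
p-value ≈ 0.0240
Decision: reject H₀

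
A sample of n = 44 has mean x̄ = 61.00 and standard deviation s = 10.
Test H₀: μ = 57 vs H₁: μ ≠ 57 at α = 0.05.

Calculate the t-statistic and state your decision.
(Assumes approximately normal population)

df = n - 1 = 43
SE = s/√n = 10/√44 = 1.5076
t = (x̄ - μ₀)/SE = (61.00 - 57)/1.5076 = 2.6532
Critical value: t_{0.025,43} = ±2.017
p-value ≈ 0.0111
Decision: reject H₀

Answer: t = 2.6532, reject H₀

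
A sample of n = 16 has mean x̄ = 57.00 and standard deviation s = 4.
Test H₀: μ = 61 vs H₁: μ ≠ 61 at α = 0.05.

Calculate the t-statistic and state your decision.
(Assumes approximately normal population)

Answer: t = -4.0000, reject H₀

Derivation:
df = n - 1 = 15
SE = s/√n = 4/√16 = 1.0000
t = (x̄ - μ₀)/SE = (57.00 - 61)/1.0000 = -4.0000
Critical value: t_{0.025,15} = ±2.131
p-value ≈ 0.0012
Decision: reject H₀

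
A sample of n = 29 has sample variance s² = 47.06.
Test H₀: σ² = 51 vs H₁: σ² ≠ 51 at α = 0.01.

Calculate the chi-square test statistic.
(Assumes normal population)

df = n - 1 = 28
χ² = (n-1)s²/σ₀² = 28×47.06/51 = 25.8369
Critical values: χ²_{0.995,28} = 12.461, χ²_{0.005,28} = 50.993
Rejection region: χ² < 12.461 or χ² > 50.993
Decision: fail to reject H₀

Answer: χ² = 25.8369, fail to reject H₀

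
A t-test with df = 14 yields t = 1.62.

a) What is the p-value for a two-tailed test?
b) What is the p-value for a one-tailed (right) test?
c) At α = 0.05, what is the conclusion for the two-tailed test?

Using t-distribution with df = 14:
a) Two-tailed: p = 2×P(T > 1.62) = 0.1275
b) One-tailed: p = P(T > 1.62) = 0.0638
c) 0.1275 ≥ 0.05, fail to reject H₀

Answer: a) 0.1275, b) 0.0638, c) fail to reject H₀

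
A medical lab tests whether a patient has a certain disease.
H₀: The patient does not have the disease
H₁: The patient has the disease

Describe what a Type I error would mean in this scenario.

A Type I error (probability α) occurs when we reject a true H₀.
A Type II error (probability β) occurs when we fail to reject a false H₀.

Answer: Diagnosing a healthy patient as having the disease (false positive)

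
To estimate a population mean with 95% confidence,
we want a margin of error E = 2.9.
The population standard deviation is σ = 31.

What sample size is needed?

Answer: n = 439

Derivation:
z_0.025 = 1.960
n = (z×σ/E)² = (1.960×31/2.9)²
n = 438.9747
Round up: n = 439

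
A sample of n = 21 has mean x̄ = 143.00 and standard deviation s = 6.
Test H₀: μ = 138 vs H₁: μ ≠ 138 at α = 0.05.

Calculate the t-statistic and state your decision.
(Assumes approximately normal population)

df = n - 1 = 20
SE = s/√n = 6/√21 = 1.3093
t = (x̄ - μ₀)/SE = (143.00 - 138)/1.3093 = 3.8188
Critical value: t_{0.025,20} = ±2.086
p-value ≈ 0.0011
Decision: reject H₀

Answer: t = 3.8188, reject H₀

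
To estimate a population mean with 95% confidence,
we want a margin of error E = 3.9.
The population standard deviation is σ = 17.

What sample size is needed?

z_0.025 = 1.960
n = (z×σ/E)² = (1.960×17/3.9)²
n = 72.9929
Round up: n = 73

Answer: n = 73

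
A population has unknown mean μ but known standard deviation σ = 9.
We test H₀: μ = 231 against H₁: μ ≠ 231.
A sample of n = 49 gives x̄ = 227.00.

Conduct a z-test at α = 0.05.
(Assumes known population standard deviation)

Standard error: SE = σ/√n = 9/√49 = 1.2857
z-statistic: z = (x̄ - μ₀)/SE = (227.00 - 231)/1.2857 = -3.1111
Critical value: ±1.960
p-value = 0.0019
Decision: reject H₀

Answer: z = -3.1111, reject H₀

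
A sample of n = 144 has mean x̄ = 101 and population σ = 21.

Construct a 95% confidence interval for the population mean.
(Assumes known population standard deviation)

Answer: (97.5700, 104.4300)

Derivation:
Confidence level: 95%, α = 0.05
z_0.025 = 1.960
SE = σ/√n = 21/√144 = 1.7500
Margin of error = 1.960 × 1.7500 = 3.4300
CI: x̄ ± margin = 101 ± 3.4300
CI: (97.5700, 104.4300)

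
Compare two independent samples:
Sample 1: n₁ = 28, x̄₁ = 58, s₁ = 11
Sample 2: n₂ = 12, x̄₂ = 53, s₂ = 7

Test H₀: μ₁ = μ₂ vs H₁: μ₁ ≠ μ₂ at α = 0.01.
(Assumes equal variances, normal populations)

Answer: t = 1.4480, fail to reject H₀

Derivation:
Pooled variance: s²_p = [27×11² + 11×7²]/(38) = 100.1579
s_p = 10.0079
SE = s_p×√(1/n₁ + 1/n₂) = 10.0079×√(1/28 + 1/12) = 3.4531
t = (x̄₁ - x̄₂)/SE = (58 - 53)/3.4531 = 1.4480
df = 38, t-critical = ±2.712
Decision: fail to reject H₀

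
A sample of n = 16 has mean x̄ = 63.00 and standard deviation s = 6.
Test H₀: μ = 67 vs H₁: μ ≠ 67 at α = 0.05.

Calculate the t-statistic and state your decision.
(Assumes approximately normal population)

df = n - 1 = 15
SE = s/√n = 6/√16 = 1.5000
t = (x̄ - μ₀)/SE = (63.00 - 67)/1.5000 = -2.6667
Critical value: t_{0.025,15} = ±2.131
p-value ≈ 0.0176
Decision: reject H₀

Answer: t = -2.6667, reject H₀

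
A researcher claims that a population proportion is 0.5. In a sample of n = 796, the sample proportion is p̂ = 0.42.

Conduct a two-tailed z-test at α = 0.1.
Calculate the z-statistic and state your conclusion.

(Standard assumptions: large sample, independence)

H₀: p = 0.5, H₁: p ≠ 0.5
Standard error: SE = √(p₀(1-p₀)/n) = √(0.5×0.5/796) = 0.017722
z-statistic: z = (p̂ - p₀)/SE = (0.42 - 0.5)/0.017722 = -4.5142
Critical value: z_0.05 = ±1.645
p-value < 0.0001
Decision: reject H₀ at α = 0.1

Answer: z = -4.5142, reject H₀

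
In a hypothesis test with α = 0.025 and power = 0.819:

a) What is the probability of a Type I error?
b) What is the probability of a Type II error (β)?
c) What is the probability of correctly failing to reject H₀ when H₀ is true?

Answer: a) 0.025, b) 0.181, c) 0.975

Derivation:
a) Type I error probability = α = 0.025
b) Power = P(reject H₀ | H₁ true) = 1 - β = 0.819, so Type II error probability = β = 1 - Power = 0.181
c) P(fail to reject H₀ | H₀ true) = 1 - α = 0.975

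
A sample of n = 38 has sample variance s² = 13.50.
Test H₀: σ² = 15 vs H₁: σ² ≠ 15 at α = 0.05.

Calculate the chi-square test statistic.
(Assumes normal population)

df = n - 1 = 37
χ² = (n-1)s²/σ₀² = 37×13.50/15 = 33.3000
Critical values: χ²_{0.975,37} = 22.106, χ²_{0.025,37} = 55.668
Rejection region: χ² < 22.106 or χ² > 55.668
Decision: fail to reject H₀

Answer: χ² = 33.3000, fail to reject H₀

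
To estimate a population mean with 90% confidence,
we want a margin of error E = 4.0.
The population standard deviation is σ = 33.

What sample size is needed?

Answer: n = 185

Derivation:
z_0.05 = 1.645
n = (z×σ/E)² = (1.645×33/4.0)²
n = 184.1788
Round up: n = 185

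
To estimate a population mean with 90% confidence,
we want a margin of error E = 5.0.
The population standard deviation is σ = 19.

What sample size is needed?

Answer: n = 40

Derivation:
z_0.05 = 1.645
n = (z×σ/E)² = (1.645×19/5.0)²
n = 39.0750
Round up: n = 40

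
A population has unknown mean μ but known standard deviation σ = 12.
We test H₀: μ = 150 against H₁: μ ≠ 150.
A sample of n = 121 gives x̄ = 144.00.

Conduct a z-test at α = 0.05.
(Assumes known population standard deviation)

Standard error: SE = σ/√n = 12/√121 = 1.0909
z-statistic: z = (x̄ - μ₀)/SE = (144.00 - 150)/1.0909 = -5.5000
Critical value: ±1.960
p-value < 0.0001
Decision: reject H₀

Answer: z = -5.5000, reject H₀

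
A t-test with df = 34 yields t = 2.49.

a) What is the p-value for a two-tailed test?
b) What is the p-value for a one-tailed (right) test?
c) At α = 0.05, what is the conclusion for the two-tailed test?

Using t-distribution with df = 34:
a) Two-tailed: p = 2×P(T > 2.49) = 0.0178
b) One-tailed: p = P(T > 2.49) = 0.0089
c) 0.0178 < 0.05, reject H₀

Answer: a) 0.0178, b) 0.0089, c) reject H₀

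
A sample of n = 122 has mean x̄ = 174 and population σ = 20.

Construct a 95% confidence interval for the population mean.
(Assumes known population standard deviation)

Confidence level: 95%, α = 0.05
z_0.025 = 1.960
SE = σ/√n = 20/√122 = 1.8107
Margin of error = 1.960 × 1.8107 = 3.5490
CI: x̄ ± margin = 174 ± 3.5490
CI: (170.4510, 177.5490)

Answer: (170.4510, 177.5490)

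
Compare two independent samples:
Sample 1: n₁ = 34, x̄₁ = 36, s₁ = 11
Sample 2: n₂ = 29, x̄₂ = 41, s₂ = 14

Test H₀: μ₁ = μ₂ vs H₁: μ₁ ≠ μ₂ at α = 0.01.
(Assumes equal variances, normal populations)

Answer: t = -1.5866, fail to reject H₀

Derivation:
Pooled variance: s²_p = [33×11² + 28×14²]/(61) = 155.4262
s_p = 12.4670
SE = s_p×√(1/n₁ + 1/n₂) = 12.4670×√(1/34 + 1/29) = 3.1513
t = (x̄₁ - x̄₂)/SE = (36 - 41)/3.1513 = -1.5866
df = 61, t-critical = ±2.659
Decision: fail to reject H₀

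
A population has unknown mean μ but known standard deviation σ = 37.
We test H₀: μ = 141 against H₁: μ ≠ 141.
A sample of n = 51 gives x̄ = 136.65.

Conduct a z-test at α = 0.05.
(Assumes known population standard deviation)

Answer: z = -0.8396, fail to reject H₀

Derivation:
Standard error: SE = σ/√n = 37/√51 = 5.1810
z-statistic: z = (x̄ - μ₀)/SE = (136.65 - 141)/5.1810 = -0.8396
Critical value: ±1.960
p-value = 0.4011
Decision: fail to reject H₀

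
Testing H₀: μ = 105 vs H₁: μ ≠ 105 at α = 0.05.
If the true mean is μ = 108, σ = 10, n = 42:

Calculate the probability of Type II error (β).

Answer: β ≈ 0.5062

Derivation:
SE = σ/√n = 10/√42 = 1.5430
Critical values: μ₀ ± z_0.025×SE = 105 ± 1.960×1.5430
Acceptance region: (101.9757, 108.0243)
Under H₁ (μ = 108): z_high = (108.0243 - 108)/1.5430 = 0.0157, z_low = (101.9757 - 108)/1.5430 = -3.9043
β = P(not reject | H₁) = Φ(0.0157) - Φ(-3.9043) ≈ 0.5062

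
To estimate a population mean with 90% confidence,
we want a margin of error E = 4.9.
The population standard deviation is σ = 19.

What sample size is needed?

Answer: n = 41

Derivation:
z_0.05 = 1.645
n = (z×σ/E)² = (1.645×19/4.9)²
n = 40.6862
Round up: n = 41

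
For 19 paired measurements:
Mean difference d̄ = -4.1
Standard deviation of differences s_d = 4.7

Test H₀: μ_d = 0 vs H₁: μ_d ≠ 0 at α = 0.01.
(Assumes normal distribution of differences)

df = n - 1 = 18
SE = s_d/√n = 4.7/√19 = 1.0783
t = d̄/SE = -4.1/1.0783 = -3.8023
Critical value: t_{0.005,18} = ±2.878
p-value ≈ 0.0013
Decision: reject H₀

Answer: t = -3.8023, reject H₀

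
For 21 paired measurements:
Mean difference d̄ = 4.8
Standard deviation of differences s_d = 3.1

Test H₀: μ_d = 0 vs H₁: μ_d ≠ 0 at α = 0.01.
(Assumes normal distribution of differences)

Answer: t = 7.0953, reject H₀

Derivation:
df = n - 1 = 20
SE = s_d/√n = 3.1/√21 = 0.6765
t = d̄/SE = 4.8/0.6765 = 7.0953
Critical value: t_{0.005,20} = ±2.845
p-value < 0.0001
Decision: reject H₀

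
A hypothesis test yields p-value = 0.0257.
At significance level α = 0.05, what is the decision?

Answer: reject H₀

Derivation:
Compare p-value to α:
0.0257 < 0.05
Decision: reject H₀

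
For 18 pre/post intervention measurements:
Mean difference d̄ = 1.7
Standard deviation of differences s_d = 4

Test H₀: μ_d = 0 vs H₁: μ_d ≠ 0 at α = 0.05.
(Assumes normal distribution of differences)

Answer: t = 1.8031, fail to reject H₀

Derivation:
df = n - 1 = 17
SE = s_d/√n = 4/√18 = 0.9428
t = d̄/SE = 1.7/0.9428 = 1.8031
Critical value: t_{0.025,17} = ±2.110
p-value ≈ 0.0891
Decision: fail to reject H₀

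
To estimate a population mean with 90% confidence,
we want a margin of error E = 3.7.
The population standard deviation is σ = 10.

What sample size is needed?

Answer: n = 20

Derivation:
z_0.05 = 1.645
n = (z×σ/E)² = (1.645×10/3.7)²
n = 19.7664
Round up: n = 20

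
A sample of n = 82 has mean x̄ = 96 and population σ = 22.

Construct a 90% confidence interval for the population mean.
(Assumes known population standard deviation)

Answer: (92.0035, 99.9965)

Derivation:
Confidence level: 90%, α = 0.1
z_0.05 = 1.645
SE = σ/√n = 22/√82 = 2.4295
Margin of error = 1.645 × 2.4295 = 3.9965
CI: x̄ ± margin = 96 ± 3.9965
CI: (92.0035, 99.9965)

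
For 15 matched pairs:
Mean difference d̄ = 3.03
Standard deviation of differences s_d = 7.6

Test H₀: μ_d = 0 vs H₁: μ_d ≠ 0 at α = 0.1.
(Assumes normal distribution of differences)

df = n - 1 = 14
SE = s_d/√n = 7.6/√15 = 1.9623
t = d̄/SE = 3.03/1.9623 = 1.5441
Critical value: t_{0.05,14} = ±1.761
p-value ≈ 0.1449
Decision: fail to reject H₀

Answer: t = 1.5441, fail to reject H₀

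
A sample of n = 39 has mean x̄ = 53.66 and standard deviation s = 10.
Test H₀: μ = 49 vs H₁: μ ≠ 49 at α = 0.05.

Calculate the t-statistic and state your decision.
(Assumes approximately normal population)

Answer: t = 2.9101, reject H₀

Derivation:
df = n - 1 = 38
SE = s/√n = 10/√39 = 1.6013
t = (x̄ - μ₀)/SE = (53.66 - 49)/1.6013 = 2.9101
Critical value: t_{0.025,38} = ±2.024
p-value ≈ 0.0060
Decision: reject H₀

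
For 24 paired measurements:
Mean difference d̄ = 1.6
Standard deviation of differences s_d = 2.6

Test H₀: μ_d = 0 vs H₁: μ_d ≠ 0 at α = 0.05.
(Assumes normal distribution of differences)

df = n - 1 = 23
SE = s_d/√n = 2.6/√24 = 0.5307
t = d̄/SE = 1.6/0.5307 = 3.0149
Critical value: t_{0.025,23} = ±2.069
p-value ≈ 0.0062
Decision: reject H₀

Answer: t = 3.0149, reject H₀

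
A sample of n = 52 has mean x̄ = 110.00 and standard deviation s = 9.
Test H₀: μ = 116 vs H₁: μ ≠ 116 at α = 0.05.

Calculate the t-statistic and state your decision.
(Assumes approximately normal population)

df = n - 1 = 51
SE = s/√n = 9/√52 = 1.2481
t = (x̄ - μ₀)/SE = (110.00 - 116)/1.2481 = -4.8073
Critical value: t_{0.025,51} = ±2.008
p-value < 0.0001
Decision: reject H₀

Answer: t = -4.8073, reject H₀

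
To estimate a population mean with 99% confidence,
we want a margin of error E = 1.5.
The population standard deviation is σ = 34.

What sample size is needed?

z_0.005 = 2.576
n = (z×σ/E)² = (2.576×34/1.5)²
n = 3409.3142
Round up: n = 3410

Answer: n = 3410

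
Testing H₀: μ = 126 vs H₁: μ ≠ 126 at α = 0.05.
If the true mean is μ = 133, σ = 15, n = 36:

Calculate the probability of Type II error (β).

Answer: β ≈ 0.2005

Derivation:
SE = σ/√n = 15/√36 = 2.5000
Critical values: μ₀ ± z_0.025×SE = 126 ± 1.960×2.5000
Acceptance region: (121.1000, 130.9000)
Under H₁ (μ = 133): z_high = (130.9000 - 133)/2.5000 = -0.8400, z_low = (121.1000 - 133)/2.5000 = -4.7600
β = P(not reject | H₁) = Φ(-0.8400) - Φ(-4.7600) ≈ 0.2005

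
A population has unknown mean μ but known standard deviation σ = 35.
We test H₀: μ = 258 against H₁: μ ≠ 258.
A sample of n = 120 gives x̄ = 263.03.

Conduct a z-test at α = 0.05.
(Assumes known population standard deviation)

Standard error: SE = σ/√n = 35/√120 = 3.1950
z-statistic: z = (x̄ - μ₀)/SE = (263.03 - 258)/3.1950 = 1.5743
Critical value: ±1.960
p-value = 0.1154
Decision: fail to reject H₀

Answer: z = 1.5743, fail to reject H₀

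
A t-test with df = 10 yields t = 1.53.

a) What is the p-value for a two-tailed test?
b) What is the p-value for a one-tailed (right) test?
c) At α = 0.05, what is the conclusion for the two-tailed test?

Using t-distribution with df = 10:
a) Two-tailed: p = 2×P(T > 1.53) = 0.1570
b) One-tailed: p = P(T > 1.53) = 0.0785
c) 0.1570 ≥ 0.05, fail to reject H₀

Answer: a) 0.1570, b) 0.0785, c) fail to reject H₀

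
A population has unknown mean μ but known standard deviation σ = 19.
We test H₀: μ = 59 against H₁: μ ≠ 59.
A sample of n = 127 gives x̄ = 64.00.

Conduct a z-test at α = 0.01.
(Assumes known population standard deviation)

Answer: z = 2.9656, reject H₀

Derivation:
Standard error: SE = σ/√n = 19/√127 = 1.6860
z-statistic: z = (x̄ - μ₀)/SE = (64.00 - 59)/1.6860 = 2.9656
Critical value: ±2.576
p-value = 0.0030
Decision: reject H₀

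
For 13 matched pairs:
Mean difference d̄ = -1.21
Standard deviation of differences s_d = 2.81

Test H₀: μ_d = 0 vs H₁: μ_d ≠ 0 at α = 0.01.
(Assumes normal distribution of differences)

df = n - 1 = 12
SE = s_d/√n = 2.81/√13 = 0.7794
t = d̄/SE = -1.21/0.7794 = -1.5525
Critical value: t_{0.005,12} = ±3.055
p-value ≈ 0.1465
Decision: fail to reject H₀

Answer: t = -1.5525, fail to reject H₀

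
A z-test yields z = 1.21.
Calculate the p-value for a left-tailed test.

For z = 1.21:
p = P(Z < 1.21) = Φ(1.21) = 0.8869

Answer: p-value ≈ 0.8869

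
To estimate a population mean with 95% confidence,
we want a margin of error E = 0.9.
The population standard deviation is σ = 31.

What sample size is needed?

z_0.025 = 1.960
n = (z×σ/E)² = (1.960×31/0.9)²
n = 4557.7501
Round up: n = 4558

Answer: n = 4558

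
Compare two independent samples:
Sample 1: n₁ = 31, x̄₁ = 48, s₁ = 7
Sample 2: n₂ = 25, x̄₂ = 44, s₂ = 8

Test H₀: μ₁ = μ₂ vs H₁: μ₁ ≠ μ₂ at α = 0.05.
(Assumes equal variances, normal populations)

Pooled variance: s²_p = [30×7² + 24×8²]/(54) = 55.6667
s_p = 7.4610
SE = s_p×√(1/n₁ + 1/n₂) = 7.4610×√(1/31 + 1/25) = 2.0056
t = (x̄₁ - x̄₂)/SE = (48 - 44)/2.0056 = 1.9944
df = 54, t-critical = ±2.005
Decision: fail to reject H₀

Answer: t = 1.9944, fail to reject H₀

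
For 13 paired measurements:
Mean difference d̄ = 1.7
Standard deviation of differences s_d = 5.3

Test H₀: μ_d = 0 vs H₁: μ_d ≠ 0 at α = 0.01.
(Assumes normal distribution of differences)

df = n - 1 = 12
SE = s_d/√n = 5.3/√13 = 1.4700
t = d̄/SE = 1.7/1.4700 = 1.1565
Critical value: t_{0.005,12} = ±3.055
p-value ≈ 0.2700
Decision: fail to reject H₀

Answer: t = 1.1565, fail to reject H₀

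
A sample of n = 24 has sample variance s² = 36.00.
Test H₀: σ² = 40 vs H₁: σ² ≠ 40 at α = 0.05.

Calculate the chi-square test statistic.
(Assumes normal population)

Answer: χ² = 20.7000, fail to reject H₀

Derivation:
df = n - 1 = 23
χ² = (n-1)s²/σ₀² = 23×36.00/40 = 20.7000
Critical values: χ²_{0.975,23} = 11.689, χ²_{0.025,23} = 38.076
Rejection region: χ² < 11.689 or χ² > 38.076
Decision: fail to reject H₀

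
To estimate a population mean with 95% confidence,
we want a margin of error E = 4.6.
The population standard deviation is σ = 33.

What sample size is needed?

z_0.025 = 1.960
n = (z×σ/E)² = (1.960×33/4.6)²
n = 197.7081
Round up: n = 198

Answer: n = 198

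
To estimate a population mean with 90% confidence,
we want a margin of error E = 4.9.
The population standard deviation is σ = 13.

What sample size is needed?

z_0.05 = 1.645
n = (z×σ/E)² = (1.645×13/4.9)²
n = 19.0470
Round up: n = 20

Answer: n = 20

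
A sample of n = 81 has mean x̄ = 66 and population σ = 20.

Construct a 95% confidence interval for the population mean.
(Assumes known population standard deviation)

Answer: (61.6445, 70.3555)

Derivation:
Confidence level: 95%, α = 0.05
z_0.025 = 1.960
SE = σ/√n = 20/√81 = 2.2222
Margin of error = 1.960 × 2.2222 = 4.3555
CI: x̄ ± margin = 66 ± 4.3555
CI: (61.6445, 70.3555)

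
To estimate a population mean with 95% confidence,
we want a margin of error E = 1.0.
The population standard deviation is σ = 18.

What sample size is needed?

z_0.025 = 1.960
n = (z×σ/E)² = (1.960×18/1.0)²
n = 1244.6784
Round up: n = 1245

Answer: n = 1245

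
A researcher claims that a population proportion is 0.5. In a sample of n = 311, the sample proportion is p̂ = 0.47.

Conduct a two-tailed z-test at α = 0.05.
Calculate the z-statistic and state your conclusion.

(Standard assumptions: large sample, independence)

Answer: z = -1.0581, fail to reject H₀

Derivation:
H₀: p = 0.5, H₁: p ≠ 0.5
Standard error: SE = √(p₀(1-p₀)/n) = √(0.5×0.5/311) = 0.028352
z-statistic: z = (p̂ - p₀)/SE = (0.47 - 0.5)/0.028352 = -1.0581
Critical value: z_0.025 = ±1.960
p-value = 0.2900
Decision: fail to reject H₀ at α = 0.05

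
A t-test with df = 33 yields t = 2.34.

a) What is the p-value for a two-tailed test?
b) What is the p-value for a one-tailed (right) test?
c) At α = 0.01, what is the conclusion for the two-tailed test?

Using t-distribution with df = 33:
a) Two-tailed: p = 2×P(T > 2.34) = 0.0255
b) One-tailed: p = P(T > 2.34) = 0.0127
c) 0.0255 ≥ 0.01, fail to reject H₀

Answer: a) 0.0255, b) 0.0127, c) fail to reject H₀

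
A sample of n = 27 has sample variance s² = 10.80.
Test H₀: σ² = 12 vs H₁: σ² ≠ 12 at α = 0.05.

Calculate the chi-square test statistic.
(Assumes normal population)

Answer: χ² = 23.4000, fail to reject H₀

Derivation:
df = n - 1 = 26
χ² = (n-1)s²/σ₀² = 26×10.80/12 = 23.4000
Critical values: χ²_{0.975,26} = 13.844, χ²_{0.025,26} = 41.923
Rejection region: χ² < 13.844 or χ² > 41.923
Decision: fail to reject H₀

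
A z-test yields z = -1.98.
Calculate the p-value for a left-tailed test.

Answer: p-value ≈ 0.0239

Derivation:
For z = -1.98:
p = P(Z < -1.98) = Φ(-1.98) = 0.0239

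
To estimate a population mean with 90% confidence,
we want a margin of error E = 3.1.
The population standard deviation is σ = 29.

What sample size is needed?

z_0.05 = 1.645
n = (z×σ/E)² = (1.645×29/3.1)²
n = 236.8124
Round up: n = 237

Answer: n = 237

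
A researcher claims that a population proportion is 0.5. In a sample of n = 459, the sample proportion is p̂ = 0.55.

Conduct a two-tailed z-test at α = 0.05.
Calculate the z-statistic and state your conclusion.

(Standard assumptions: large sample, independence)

Answer: z = 2.1424, reject H₀

Derivation:
H₀: p = 0.5, H₁: p ≠ 0.5
Standard error: SE = √(p₀(1-p₀)/n) = √(0.5×0.5/459) = 0.023338
z-statistic: z = (p̂ - p₀)/SE = (0.55 - 0.5)/0.023338 = 2.1424
Critical value: z_0.025 = ±1.960
p-value = 0.0322
Decision: reject H₀ at α = 0.05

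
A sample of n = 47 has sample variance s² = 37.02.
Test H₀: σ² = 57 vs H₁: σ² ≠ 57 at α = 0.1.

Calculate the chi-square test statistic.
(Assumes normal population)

df = n - 1 = 46
χ² = (n-1)s²/σ₀² = 46×37.02/57 = 29.8758
Critical values: χ²_{0.95,46} = 31.439, χ²_{0.05,46} = 62.830
Rejection region: χ² < 31.439 or χ² > 62.830
Decision: reject H₀

Answer: χ² = 29.8758, reject H₀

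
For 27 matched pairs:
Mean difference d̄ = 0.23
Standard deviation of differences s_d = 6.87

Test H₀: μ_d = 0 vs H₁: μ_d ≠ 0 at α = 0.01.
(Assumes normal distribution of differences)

Answer: t = 0.1740, fail to reject H₀

Derivation:
df = n - 1 = 26
SE = s_d/√n = 6.87/√27 = 1.3221
t = d̄/SE = 0.23/1.3221 = 0.1740
Critical value: t_{0.005,26} = ±2.779
p-value ≈ 0.8632
Decision: fail to reject H₀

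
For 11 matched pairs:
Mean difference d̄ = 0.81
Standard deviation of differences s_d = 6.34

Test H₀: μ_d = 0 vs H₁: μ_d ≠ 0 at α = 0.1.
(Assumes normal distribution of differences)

df = n - 1 = 10
SE = s_d/√n = 6.34/√11 = 1.9116
t = d̄/SE = 0.81/1.9116 = 0.4237
Critical value: t_{0.05,10} = ±1.812
p-value ≈ 0.6808
Decision: fail to reject H₀

Answer: t = 0.4237, fail to reject H₀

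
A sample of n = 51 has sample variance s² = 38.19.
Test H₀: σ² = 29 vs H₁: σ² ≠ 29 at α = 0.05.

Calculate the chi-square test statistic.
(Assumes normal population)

Answer: χ² = 65.8448, fail to reject H₀

Derivation:
df = n - 1 = 50
χ² = (n-1)s²/σ₀² = 50×38.19/29 = 65.8448
Critical values: χ²_{0.975,50} = 32.357, χ²_{0.025,50} = 71.420
Rejection region: χ² < 32.357 or χ² > 71.420
Decision: fail to reject H₀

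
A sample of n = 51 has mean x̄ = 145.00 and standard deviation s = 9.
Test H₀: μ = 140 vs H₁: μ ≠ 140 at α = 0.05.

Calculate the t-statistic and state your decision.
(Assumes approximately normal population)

df = n - 1 = 50
SE = s/√n = 9/√51 = 1.2603
t = (x̄ - μ₀)/SE = (145.00 - 140)/1.2603 = 3.9673
Critical value: t_{0.025,50} = ±2.009
p-value ≈ 0.0002
Decision: reject H₀

Answer: t = 3.9673, reject H₀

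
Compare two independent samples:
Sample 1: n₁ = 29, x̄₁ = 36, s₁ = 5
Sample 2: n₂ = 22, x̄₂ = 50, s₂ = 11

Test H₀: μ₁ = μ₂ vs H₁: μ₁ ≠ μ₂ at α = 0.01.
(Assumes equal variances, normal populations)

Pooled variance: s²_p = [28×5² + 21×11²]/(49) = 66.1429
s_p = 8.1328
SE = s_p×√(1/n₁ + 1/n₂) = 8.1328×√(1/29 + 1/22) = 2.2994
t = (x̄₁ - x̄₂)/SE = (36 - 50)/2.2994 = -6.0885
df = 49, t-critical = ±2.680
Decision: reject H₀

Answer: t = -6.0885, reject H₀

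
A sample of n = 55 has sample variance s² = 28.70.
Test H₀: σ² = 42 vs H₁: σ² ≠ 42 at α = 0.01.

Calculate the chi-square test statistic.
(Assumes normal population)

Answer: χ² = 36.9000, fail to reject H₀

Derivation:
df = n - 1 = 54
χ² = (n-1)s²/σ₀² = 54×28.70/42 = 36.9000
Critical values: χ²_{0.995,54} = 30.981, χ²_{0.005,54} = 84.502
Rejection region: χ² < 30.981 or χ² > 84.502
Decision: fail to reject H₀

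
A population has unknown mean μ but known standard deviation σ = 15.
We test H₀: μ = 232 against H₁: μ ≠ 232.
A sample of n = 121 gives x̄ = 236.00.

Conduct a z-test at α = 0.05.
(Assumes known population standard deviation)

Standard error: SE = σ/√n = 15/√121 = 1.3636
z-statistic: z = (x̄ - μ₀)/SE = (236.00 - 232)/1.3636 = 2.9334
Critical value: ±1.960
p-value = 0.0034
Decision: reject H₀

Answer: z = 2.9334, reject H₀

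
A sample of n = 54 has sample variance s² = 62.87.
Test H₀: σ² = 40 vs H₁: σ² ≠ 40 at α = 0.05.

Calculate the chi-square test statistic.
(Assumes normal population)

Answer: χ² = 83.3027, reject H₀

Derivation:
df = n - 1 = 53
χ² = (n-1)s²/σ₀² = 53×62.87/40 = 83.3027
Critical values: χ²_{0.975,53} = 34.776, χ²_{0.025,53} = 75.002
Rejection region: χ² < 34.776 or χ² > 75.002
Decision: reject H₀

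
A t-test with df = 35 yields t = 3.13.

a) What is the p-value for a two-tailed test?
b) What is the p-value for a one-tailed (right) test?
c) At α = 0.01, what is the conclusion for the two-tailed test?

Using t-distribution with df = 35:
a) Two-tailed: p = 2×P(T > 3.13) = 0.0035
b) One-tailed: p = P(T > 3.13) = 0.0018
c) 0.0035 < 0.01, reject H₀

Answer: a) 0.0035, b) 0.0018, c) reject H₀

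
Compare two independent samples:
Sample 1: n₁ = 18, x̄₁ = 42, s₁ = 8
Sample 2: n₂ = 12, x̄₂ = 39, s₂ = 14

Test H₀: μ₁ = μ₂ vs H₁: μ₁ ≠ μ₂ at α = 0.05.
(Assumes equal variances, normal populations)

Pooled variance: s²_p = [17×8² + 11×14²]/(28) = 115.8571
s_p = 10.7637
SE = s_p×√(1/n₁ + 1/n₂) = 10.7637×√(1/18 + 1/12) = 4.0114
t = (x̄₁ - x̄₂)/SE = (42 - 39)/4.0114 = 0.7479
df = 28, t-critical = ±2.048
Decision: fail to reject H₀

Answer: t = 0.7479, fail to reject H₀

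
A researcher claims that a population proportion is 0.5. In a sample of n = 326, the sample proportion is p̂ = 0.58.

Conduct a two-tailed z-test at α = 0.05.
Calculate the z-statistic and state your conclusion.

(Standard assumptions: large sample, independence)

Answer: z = 2.8889, reject H₀

Derivation:
H₀: p = 0.5, H₁: p ≠ 0.5
Standard error: SE = √(p₀(1-p₀)/n) = √(0.5×0.5/326) = 0.027692
z-statistic: z = (p̂ - p₀)/SE = (0.58 - 0.5)/0.027692 = 2.8889
Critical value: z_0.025 = ±1.960
p-value = 0.0039
Decision: reject H₀ at α = 0.05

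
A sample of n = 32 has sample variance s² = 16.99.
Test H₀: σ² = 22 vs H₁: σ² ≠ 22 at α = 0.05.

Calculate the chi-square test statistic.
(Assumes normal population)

Answer: χ² = 23.9405, fail to reject H₀

Derivation:
df = n - 1 = 31
χ² = (n-1)s²/σ₀² = 31×16.99/22 = 23.9405
Critical values: χ²_{0.975,31} = 17.539, χ²_{0.025,31} = 48.232
Rejection region: χ² < 17.539 or χ² > 48.232
Decision: fail to reject H₀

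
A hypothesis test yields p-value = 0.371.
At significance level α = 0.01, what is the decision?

Compare p-value to α:
0.371 ≥ 0.01
Decision: fail to reject H₀

Answer: fail to reject H₀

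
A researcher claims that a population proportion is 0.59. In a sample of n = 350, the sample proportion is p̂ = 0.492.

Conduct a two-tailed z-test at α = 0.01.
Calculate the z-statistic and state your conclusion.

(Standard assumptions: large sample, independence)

Answer: z = -3.7277, reject H₀

Derivation:
H₀: p = 0.59, H₁: p ≠ 0.59
Standard error: SE = √(p₀(1-p₀)/n) = √(0.59×0.41/350) = 0.026290
z-statistic: z = (p̂ - p₀)/SE = (0.492 - 0.59)/0.026290 = -3.7277
Critical value: z_0.005 = ±2.576
p-value = 0.0002
Decision: reject H₀ at α = 0.01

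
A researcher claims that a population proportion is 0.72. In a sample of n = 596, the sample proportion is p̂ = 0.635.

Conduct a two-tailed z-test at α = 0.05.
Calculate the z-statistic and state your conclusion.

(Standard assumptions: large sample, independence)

H₀: p = 0.72, H₁: p ≠ 0.72
Standard error: SE = √(p₀(1-p₀)/n) = √(0.72×0.28/596) = 0.018392
z-statistic: z = (p̂ - p₀)/SE = (0.635 - 0.72)/0.018392 = -4.6216
Critical value: z_0.025 = ±1.960
p-value < 0.0001
Decision: reject H₀ at α = 0.05

Answer: z = -4.6216, reject H₀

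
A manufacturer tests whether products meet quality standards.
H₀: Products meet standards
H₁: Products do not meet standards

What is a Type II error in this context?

Type I error (α): Rejecting H₀ when H₀ is true
Type II error (β): Failing to reject H₀ when H₁ is true

Answer: Accepting products as meeting standards when they don't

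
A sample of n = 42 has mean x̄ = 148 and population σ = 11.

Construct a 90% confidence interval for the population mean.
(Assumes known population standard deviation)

Confidence level: 90%, α = 0.1
z_0.05 = 1.645
SE = σ/√n = 11/√42 = 1.6973
Margin of error = 1.645 × 1.6973 = 2.7921
CI: x̄ ± margin = 148 ± 2.7921
CI: (145.2079, 150.7921)

Answer: (145.2079, 150.7921)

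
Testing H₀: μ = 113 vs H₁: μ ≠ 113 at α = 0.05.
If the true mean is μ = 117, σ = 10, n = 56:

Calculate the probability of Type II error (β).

SE = σ/√n = 10/√56 = 1.3363
Critical values: μ₀ ± z_0.025×SE = 113 ± 1.960×1.3363
Acceptance region: (110.3809, 115.6191)
Under H₁ (μ = 117): z_high = (115.6191 - 117)/1.3363 = -1.0334, z_low = (110.3809 - 117)/1.3363 = -4.9533
β = P(not reject | H₁) = Φ(-1.0334) - Φ(-4.9533) ≈ 0.1507

Answer: β ≈ 0.1507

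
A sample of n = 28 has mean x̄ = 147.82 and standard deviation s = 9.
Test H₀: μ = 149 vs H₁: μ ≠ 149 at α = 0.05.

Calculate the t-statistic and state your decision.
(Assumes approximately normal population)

df = n - 1 = 27
SE = s/√n = 9/√28 = 1.7008
t = (x̄ - μ₀)/SE = (147.82 - 149)/1.7008 = -0.6938
Critical value: t_{0.025,27} = ±2.052
p-value ≈ 0.4937
Decision: fail to reject H₀

Answer: t = -0.6938, fail to reject H₀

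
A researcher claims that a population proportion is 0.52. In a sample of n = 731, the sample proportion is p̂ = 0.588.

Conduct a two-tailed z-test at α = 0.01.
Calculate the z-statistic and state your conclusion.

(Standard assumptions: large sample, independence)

Answer: z = 3.6801, reject H₀

Derivation:
H₀: p = 0.52, H₁: p ≠ 0.52
Standard error: SE = √(p₀(1-p₀)/n) = √(0.52×0.48/731) = 0.018478
z-statistic: z = (p̂ - p₀)/SE = (0.588 - 0.52)/0.018478 = 3.6801
Critical value: z_0.005 = ±2.576
p-value = 0.0002
Decision: reject H₀ at α = 0.01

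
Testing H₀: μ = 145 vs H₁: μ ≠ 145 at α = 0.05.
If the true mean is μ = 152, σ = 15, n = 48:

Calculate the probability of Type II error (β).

Answer: β ≈ 0.1015

Derivation:
SE = σ/√n = 15/√48 = 2.1651
Critical values: μ₀ ± z_0.025×SE = 145 ± 1.960×2.1651
Acceptance region: (140.7564, 149.2436)
Under H₁ (μ = 152): z_high = (149.2436 - 152)/2.1651 = -1.2731, z_low = (140.7564 - 152)/2.1651 = -5.1931
β = P(not reject | H₁) = Φ(-1.2731) - Φ(-5.1931) ≈ 0.1015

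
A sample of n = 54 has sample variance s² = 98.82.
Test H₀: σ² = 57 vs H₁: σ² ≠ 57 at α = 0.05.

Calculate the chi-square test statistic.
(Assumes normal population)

df = n - 1 = 53
χ² = (n-1)s²/σ₀² = 53×98.82/57 = 91.8853
Critical values: χ²_{0.975,53} = 34.776, χ²_{0.025,53} = 75.002
Rejection region: χ² < 34.776 or χ² > 75.002
Decision: reject H₀

Answer: χ² = 91.8853, reject H₀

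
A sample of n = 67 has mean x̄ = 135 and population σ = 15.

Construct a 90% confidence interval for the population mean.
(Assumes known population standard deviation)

Answer: (131.9855, 138.0145)

Derivation:
Confidence level: 90%, α = 0.1
z_0.05 = 1.645
SE = σ/√n = 15/√67 = 1.8325
Margin of error = 1.645 × 1.8325 = 3.0145
CI: x̄ ± margin = 135 ± 3.0145
CI: (131.9855, 138.0145)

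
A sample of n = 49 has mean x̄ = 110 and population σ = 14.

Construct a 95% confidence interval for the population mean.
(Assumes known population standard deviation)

Confidence level: 95%, α = 0.05
z_0.025 = 1.960
SE = σ/√n = 14/√49 = 2.0000
Margin of error = 1.960 × 2.0000 = 3.9200
CI: x̄ ± margin = 110 ± 3.9200
CI: (106.0800, 113.9200)

Answer: (106.0800, 113.9200)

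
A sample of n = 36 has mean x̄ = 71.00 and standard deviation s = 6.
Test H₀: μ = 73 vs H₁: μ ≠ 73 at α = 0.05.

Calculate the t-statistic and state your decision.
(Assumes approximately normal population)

Answer: t = -2.0000, fail to reject H₀

Derivation:
df = n - 1 = 35
SE = s/√n = 6/√36 = 1.0000
t = (x̄ - μ₀)/SE = (71.00 - 73)/1.0000 = -2.0000
Critical value: t_{0.025,35} = ±2.030
p-value ≈ 0.0533
Decision: fail to reject H₀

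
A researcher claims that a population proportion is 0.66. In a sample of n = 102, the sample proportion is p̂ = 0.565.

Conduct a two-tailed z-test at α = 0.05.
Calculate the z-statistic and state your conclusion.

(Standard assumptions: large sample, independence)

Answer: z = -2.0254, reject H₀

Derivation:
H₀: p = 0.66, H₁: p ≠ 0.66
Standard error: SE = √(p₀(1-p₀)/n) = √(0.66×0.34/102) = 0.046904
z-statistic: z = (p̂ - p₀)/SE = (0.565 - 0.66)/0.046904 = -2.0254
Critical value: z_0.025 = ±1.960
p-value = 0.0428
Decision: reject H₀ at α = 0.05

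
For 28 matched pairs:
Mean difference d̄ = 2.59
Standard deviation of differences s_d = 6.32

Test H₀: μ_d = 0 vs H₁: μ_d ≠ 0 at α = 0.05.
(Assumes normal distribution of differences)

df = n - 1 = 27
SE = s_d/√n = 6.32/√28 = 1.1944
t = d̄/SE = 2.59/1.1944 = 2.1685
Critical value: t_{0.025,27} = ±2.052
p-value ≈ 0.0391
Decision: reject H₀

Answer: t = 2.1685, reject H₀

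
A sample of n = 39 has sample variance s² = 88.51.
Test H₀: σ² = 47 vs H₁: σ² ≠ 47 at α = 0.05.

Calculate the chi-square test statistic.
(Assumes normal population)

df = n - 1 = 38
χ² = (n-1)s²/σ₀² = 38×88.51/47 = 71.5613
Critical values: χ²_{0.975,38} = 22.878, χ²_{0.025,38} = 56.896
Rejection region: χ² < 22.878 or χ² > 56.896
Decision: reject H₀

Answer: χ² = 71.5613, reject H₀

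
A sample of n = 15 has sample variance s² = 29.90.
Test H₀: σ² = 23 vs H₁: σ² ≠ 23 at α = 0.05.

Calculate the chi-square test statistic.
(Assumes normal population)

df = n - 1 = 14
χ² = (n-1)s²/σ₀² = 14×29.90/23 = 18.2000
Critical values: χ²_{0.975,14} = 5.629, χ²_{0.025,14} = 26.119
Rejection region: χ² < 5.629 or χ² > 26.119
Decision: fail to reject H₀

Answer: χ² = 18.2000, fail to reject H₀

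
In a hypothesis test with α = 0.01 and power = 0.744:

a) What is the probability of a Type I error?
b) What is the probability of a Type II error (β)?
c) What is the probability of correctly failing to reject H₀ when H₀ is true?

Answer: a) 0.01, b) 0.256, c) 0.99

Derivation:
a) Type I error probability = α = 0.01
b) Power = P(reject H₀ | H₁ true) = 1 - β = 0.744, so Type II error probability = β = 1 - Power = 0.256
c) P(fail to reject H₀ | H₀ true) = 1 - α = 0.99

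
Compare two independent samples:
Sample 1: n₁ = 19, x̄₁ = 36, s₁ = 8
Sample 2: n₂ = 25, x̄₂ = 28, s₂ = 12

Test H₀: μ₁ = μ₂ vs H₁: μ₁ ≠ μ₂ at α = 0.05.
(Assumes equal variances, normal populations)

Answer: t = 2.5094, reject H₀

Derivation:
Pooled variance: s²_p = [18×8² + 24×12²]/(42) = 109.7143
s_p = 10.4745
SE = s_p×√(1/n₁ + 1/n₂) = 10.4745×√(1/19 + 1/25) = 3.1880
t = (x̄₁ - x̄₂)/SE = (36 - 28)/3.1880 = 2.5094
df = 42, t-critical = ±2.018
Decision: reject H₀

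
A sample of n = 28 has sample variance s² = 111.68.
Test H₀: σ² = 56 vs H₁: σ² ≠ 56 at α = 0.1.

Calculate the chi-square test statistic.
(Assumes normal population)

Answer: χ² = 53.8457, reject H₀

Derivation:
df = n - 1 = 27
χ² = (n-1)s²/σ₀² = 27×111.68/56 = 53.8457
Critical values: χ²_{0.95,27} = 16.151, χ²_{0.05,27} = 40.113
Rejection region: χ² < 16.151 or χ² > 40.113
Decision: reject H₀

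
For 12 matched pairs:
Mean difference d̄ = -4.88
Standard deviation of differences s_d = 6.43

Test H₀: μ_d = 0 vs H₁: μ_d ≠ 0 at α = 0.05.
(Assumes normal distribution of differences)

df = n - 1 = 11
SE = s_d/√n = 6.43/√12 = 1.8562
t = d̄/SE = -4.88/1.8562 = -2.6290
Critical value: t_{0.025,11} = ±2.201
p-value ≈ 0.0234
Decision: reject H₀

Answer: t = -2.6290, reject H₀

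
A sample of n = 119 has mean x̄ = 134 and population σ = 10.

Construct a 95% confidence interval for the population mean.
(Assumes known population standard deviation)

Answer: (132.2033, 135.7967)

Derivation:
Confidence level: 95%, α = 0.05
z_0.025 = 1.960
SE = σ/√n = 10/√119 = 0.9167
Margin of error = 1.960 × 0.9167 = 1.7967
CI: x̄ ± margin = 134 ± 1.7967
CI: (132.2033, 135.7967)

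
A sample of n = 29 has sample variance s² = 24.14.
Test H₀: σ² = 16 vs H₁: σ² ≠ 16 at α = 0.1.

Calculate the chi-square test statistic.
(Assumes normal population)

df = n - 1 = 28
χ² = (n-1)s²/σ₀² = 28×24.14/16 = 42.2450
Critical values: χ²_{0.95,28} = 16.928, χ²_{0.05,28} = 41.337
Rejection region: χ² < 16.928 or χ² > 41.337
Decision: reject H₀

Answer: χ² = 42.2450, reject H₀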